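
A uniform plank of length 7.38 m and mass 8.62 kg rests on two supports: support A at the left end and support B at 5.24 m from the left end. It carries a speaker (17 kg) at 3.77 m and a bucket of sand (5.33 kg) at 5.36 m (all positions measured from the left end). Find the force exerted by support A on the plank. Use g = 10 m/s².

R_A ≈ 72 N

About support B:
Beam weight: 8.62 × 10 = 86.2 N down at 3.69 m → arm 1.55 m, τ = 86.2 × 1.55 = 133.6 N·m counterclockwise.
Speaker: 17 × 10 = 170 N down at 3.77 m → arm 1.47 m, τ = 170 × 1.47 = 249.9 N·m counterclockwise.
Bucket of sand: 5.33 × 10 = 53.3 N down at 5.36 m → arm 0.12 m, τ = 53.3 × 0.12 = 6.396 N·m clockwise.
Net load moment about support B = 377.1 N·m counterclockwise.
Reaction R at support A is upward at 0 m, arm 5.24 m → moment R × 5.24 clockwise.
Στ = 0 ⇒ R × 5.24 = 377.1 ⇒ R = 72 N.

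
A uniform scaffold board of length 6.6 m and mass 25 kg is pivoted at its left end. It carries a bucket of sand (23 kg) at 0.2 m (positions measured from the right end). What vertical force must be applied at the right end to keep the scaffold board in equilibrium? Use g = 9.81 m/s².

Take moments about the left end.
Beam weight: 25 × 9.81 = 245.2 N down at 3.3 m → arm 3.3 m, τ = 245.2 × 3.3 = 809.2 N·m clockwise.
Bucket of sand: 23 × 9.81 = 225.6 N down at 0.2 m → arm 6.4 m, τ = 225.6 × 6.4 = 1444 N·m clockwise.
Net moment of the loads = 2253 N·m clockwise.
The upward force F acts at the right end, arm 6.6 m, giving F × 6.6 counterclockwise.
Balancing moments: F × 6.6 = 2253, giving F = 2253 / 6.6 = 341 N.

F ≈ 341 N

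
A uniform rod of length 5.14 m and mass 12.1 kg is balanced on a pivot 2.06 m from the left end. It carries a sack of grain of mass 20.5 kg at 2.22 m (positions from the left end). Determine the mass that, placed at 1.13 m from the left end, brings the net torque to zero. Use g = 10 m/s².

Sum moments about the pivot (at 2.06 m from the left end) (the support reaction has zero arm there).
Beam weight: 12.1 × 10 = 121 N down at 2.57 m → arm 0.51 m, τ = 121 × 0.51 = 61.71 N·m clockwise.
Sack of grain: 20.5 × 10 = 205 N down at 2.22 m → arm 0.16 m, τ = 205 × 0.16 = 32.8 N·m clockwise.
Net moment of known loads = 94.51 N·m clockwise.
An unknown mass m at 1.13 m has arm 0.93 m; its moment is m·g·0.93 counterclockwise.
Setting net torque to zero: m × 10 × 0.93 = 94.51 → m = 94.51 / (10 × 0.93) = 10.2 kg.

m ≈ 10.2 kg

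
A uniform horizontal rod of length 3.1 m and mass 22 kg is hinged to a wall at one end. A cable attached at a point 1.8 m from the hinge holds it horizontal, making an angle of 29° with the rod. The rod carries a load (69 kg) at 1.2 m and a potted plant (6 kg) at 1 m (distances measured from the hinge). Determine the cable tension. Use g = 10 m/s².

T ≈ 1410 N

Sum moments about the hinge (the unknown hinge reaction has zero arm there).
Beam weight: 22 × 10 = 220 N down at 1.55 m → arm 1.55 m, τ = 220 × 1.55 = 341 N·m clockwise.
Load: 69 × 10 = 690 N down at 1.2 m → arm 1.2 m, τ = 690 × 1.2 = 828 N·m clockwise.
Potted plant: 6 × 10 = 60 N down at 1 m → arm 1 m, τ = 60 × 1 = 60 N·m clockwise.
Total clockwise load moment = 1229 N·m.
The cable tension T acts at 1.8 m; only its component perpendicular to the rod, T sinθ, produces torque. sin 29° = 0.4848.
For rotational equilibrium, T × 1.8 × 0.4848 = 1229, so T = 1229 / 0.8726 = 1410 N.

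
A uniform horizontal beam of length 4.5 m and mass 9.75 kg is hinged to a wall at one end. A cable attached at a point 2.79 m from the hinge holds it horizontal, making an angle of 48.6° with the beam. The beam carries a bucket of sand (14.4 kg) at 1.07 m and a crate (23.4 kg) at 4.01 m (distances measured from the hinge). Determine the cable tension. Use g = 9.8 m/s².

Taking torques about the hinge:
Beam weight: 9.75 × 9.8 = 95.55 N down at 2.25 m → arm 2.25 m, τ = 95.55 × 2.25 = 215 N·m clockwise.
Bucket of sand: 14.4 × 9.8 = 141.1 N down at 1.07 m → arm 1.07 m, τ = 141.1 × 1.07 = 151 N·m clockwise.
Crate: 23.4 × 9.8 = 229.3 N down at 4.01 m → arm 4.01 m, τ = 229.3 × 4.01 = 919.5 N·m clockwise.
Total clockwise load moment = 1286 N·m.
The cable tension T acts at 2.79 m; only its component perpendicular to the beam, T sinθ, produces torque. sin 48.6° = 0.7501.
Setting net torque to zero: T × 2.79 × 0.7501 = 1286 → T = 1286 / 2.093 = 614 N.

T ≈ 614 N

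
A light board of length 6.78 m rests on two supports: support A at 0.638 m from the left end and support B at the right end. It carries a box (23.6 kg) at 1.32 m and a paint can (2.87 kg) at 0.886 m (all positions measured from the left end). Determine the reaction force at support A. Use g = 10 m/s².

Take moments about support B.
Box: 23.6 × 10 = 236 N down at 1.32 m → arm 5.46 m, τ = 236 × 5.46 = 1289 N·m counterclockwise.
Paint can: 2.87 × 10 = 28.7 N down at 0.886 m → arm 5.894 m, τ = 28.7 × 5.894 = 169.2 N·m counterclockwise.
Net load moment about support B = 1458 N·m counterclockwise.
Reaction R at support A is upward at 0.638 m, arm 6.142 m → moment R × 6.142 clockwise.
Setting net torque to zero: R × 6.142 = 1458 → R = 237 N.

R_A ≈ 237 N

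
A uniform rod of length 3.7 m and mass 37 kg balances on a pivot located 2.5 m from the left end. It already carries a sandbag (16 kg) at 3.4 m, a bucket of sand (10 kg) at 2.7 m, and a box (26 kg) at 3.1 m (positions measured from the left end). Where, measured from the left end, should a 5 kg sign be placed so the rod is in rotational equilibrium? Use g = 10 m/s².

Taking torques about the pivot (at 2.5 m from the left end):
Beam weight: 37 × 10 = 370 N down at 1.85 m → arm 0.65 m, τ = 370 × 0.65 = 240.5 N·m counterclockwise.
Sandbag: 16 × 10 = 160 N down at 3.4 m → arm 0.9 m, τ = 160 × 0.9 = 144 N·m clockwise.
Bucket of sand: 10 × 10 = 100 N down at 2.7 m → arm 0.2 m, τ = 100 × 0.2 = 20 N·m clockwise.
Box: 26 × 10 = 260 N down at 3.1 m → arm 0.6 m, τ = 260 × 0.6 = 156 N·m clockwise.
Net moment of existing loads = 79.5 N·m clockwise.
The sign weighs 5 × 10 = 50 N and must supply an equal counterclockwise moment, so its lever arm about the pivot is 79.5 / 50 = 1.59 m.
That puts it at 2.5 − 1.59 = 0.91 m from the left end.

x ≈ 0.91 m from the left end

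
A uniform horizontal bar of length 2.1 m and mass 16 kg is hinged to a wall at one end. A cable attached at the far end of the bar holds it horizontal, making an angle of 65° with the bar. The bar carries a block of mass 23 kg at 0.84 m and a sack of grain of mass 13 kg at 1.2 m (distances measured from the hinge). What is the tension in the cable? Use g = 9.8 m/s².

Take moments about the hinge.
Beam weight: 16 × 9.8 = 156.8 N down at 1.05 m → arm 1.05 m, τ = 156.8 × 1.05 = 164.6 N·m clockwise.
Block: 23 × 9.8 = 225.4 N down at 0.84 m → arm 0.84 m, τ = 225.4 × 0.84 = 189.3 N·m clockwise.
Sack of grain: 13 × 9.8 = 127.4 N down at 1.2 m → arm 1.2 m, τ = 127.4 × 1.2 = 152.9 N·m clockwise.
Total clockwise load moment = 506.8 N·m.
The cable tension T acts at 2.1 m; only its component perpendicular to the bar, T sinθ, produces torque. sin 65° = 0.9063.
Setting net torque to zero: T × 2.1 × 0.9063 = 506.8 → T = 506.8 / 1.903 = 266 N.

T ≈ 266 N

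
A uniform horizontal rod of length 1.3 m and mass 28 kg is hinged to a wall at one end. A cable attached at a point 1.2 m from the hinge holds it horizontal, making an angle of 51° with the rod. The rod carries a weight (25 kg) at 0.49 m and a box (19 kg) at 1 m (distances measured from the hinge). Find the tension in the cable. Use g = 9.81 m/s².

T ≈ 520 N

Choose the hinge as the axis so the unknown hinge reaction has zero arm there.
Beam weight: 28 × 9.81 = 274.7 N down at 0.65 m → arm 0.65 m, τ = 274.7 × 0.65 = 178.6 N·m clockwise.
Weight: 25 × 9.81 = 245.2 N down at 0.49 m → arm 0.49 m, τ = 245.2 × 0.49 = 120.1 N·m clockwise.
Box: 19 × 9.81 = 186.4 N down at 1 m → arm 1 m, τ = 186.4 × 1 = 186.4 N·m clockwise.
Total clockwise load moment = 485.1 N·m.
The cable tension T acts at 1.2 m; only its component perpendicular to the rod, T sinθ, produces torque. sin 51° = 0.7771.
Setting net torque to zero: T × 1.2 × 0.7771 = 485.1 → T = 485.1 / 0.9325 = 520 N.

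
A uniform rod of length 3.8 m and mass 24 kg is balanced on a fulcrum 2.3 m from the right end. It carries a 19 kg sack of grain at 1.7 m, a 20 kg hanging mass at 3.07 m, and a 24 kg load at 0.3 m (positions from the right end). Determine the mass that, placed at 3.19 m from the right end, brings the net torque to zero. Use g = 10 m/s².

m ≈ 60.2 kg

Sum moments about the fulcrum (at 2.3 m from the right end) (the support reaction has zero arm there).
Beam weight: 24 × 10 = 240 N down at 1.9 m → arm 0.4 m, τ = 240 × 0.4 = 96 N·m clockwise.
Sack of grain: 19 × 10 = 190 N down at 1.7 m → arm 0.6 m, τ = 190 × 0.6 = 114 N·m clockwise.
Hanging mass: 20 × 10 = 200 N down at 3.07 m → arm 0.77 m, τ = 200 × 0.77 = 154 N·m counterclockwise.
Load: 24 × 10 = 240 N down at 0.3 m → arm 2 m, τ = 240 × 2 = 480 N·m clockwise.
Net moment of known loads = 536 N·m clockwise.
An unknown mass m at 3.19 m has arm 0.89 m; its moment is m·g·0.89 counterclockwise.
Στ = 0 ⇒ m × 10 × 0.89 = 536 ⇒ m = 536 / (10 × 0.89) = 60.2 kg.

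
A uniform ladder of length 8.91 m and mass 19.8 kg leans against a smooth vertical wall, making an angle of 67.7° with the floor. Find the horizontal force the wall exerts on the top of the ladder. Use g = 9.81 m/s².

Take moments about the foot of the ladder.
Ladder weight 19.8×9.81 = 194.2 N acts at 4.455 m along the ladder; its horizontal arm is 4.455·cos67.7° = 1.69 m → τ = 328.2 N·m clockwise.
Wall normal N acts horizontally at the top; its moment arm is the height L sinθ = 8.91·sin67.7° = 8.244 m, counterclockwise.
For rotational equilibrium, N × 8.244 = 328.2, so N = 39.8 N.

N_wall ≈ 39.8 N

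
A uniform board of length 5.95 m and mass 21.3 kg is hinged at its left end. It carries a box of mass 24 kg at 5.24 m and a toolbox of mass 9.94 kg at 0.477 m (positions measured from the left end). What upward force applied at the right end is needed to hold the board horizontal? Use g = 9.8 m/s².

Choose the left end as the axis so the unknown pivot reaction has zero arm there.
Beam weight: 21.3 × 9.8 = 208.7 N down at 2.975 m → arm 2.975 m, τ = 208.7 × 2.975 = 620.9 N·m clockwise.
Box: 24 × 9.8 = 235.2 N down at 5.24 m → arm 5.24 m, τ = 235.2 × 5.24 = 1232 N·m clockwise.
Toolbox: 9.94 × 9.8 = 97.41 N down at 0.477 m → arm 0.477 m, τ = 97.41 × 0.477 = 46.46 N·m clockwise.
Net moment of the loads = 1899 N·m clockwise.
The upward force F acts at the right end, arm 5.95 m, giving F × 5.95 counterclockwise.
Setting net torque to zero: F × 5.95 = 1899 → F = 1899 / 5.95 = 319 N.

F ≈ 319 N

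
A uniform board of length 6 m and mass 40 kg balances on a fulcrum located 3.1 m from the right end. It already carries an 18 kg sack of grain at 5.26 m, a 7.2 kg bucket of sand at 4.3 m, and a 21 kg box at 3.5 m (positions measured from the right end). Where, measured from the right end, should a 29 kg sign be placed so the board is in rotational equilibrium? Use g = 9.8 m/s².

x ≈ 1.31 m from the right end

Sum moments about the fulcrum (at 3.1 m from the right end) (the support reaction has zero arm there).
Beam weight: 40 × 9.8 = 392 N down at 3 m → arm 0.1 m, τ = 392 × 0.1 = 39.2 N·m clockwise.
Sack of grain: 18 × 9.8 = 176.4 N down at 5.26 m → arm 2.16 m, τ = 176.4 × 2.16 = 381 N·m counterclockwise.
Bucket of sand: 7.2 × 9.8 = 70.56 N down at 4.3 m → arm 1.2 m, τ = 70.56 × 1.2 = 84.67 N·m counterclockwise.
Box: 21 × 9.8 = 205.8 N down at 3.5 m → arm 0.4 m, τ = 205.8 × 0.4 = 82.32 N·m counterclockwise.
Net moment of existing loads = 508.8 N·m counterclockwise.
The sign weighs 29 × 9.8 = 284.2 N and must supply an equal clockwise moment, so its lever arm about the fulcrum is 508.8 / 284.2 = 1.79 m.
That puts it at 3.1 − 1.79 = 1.31 m from the right end.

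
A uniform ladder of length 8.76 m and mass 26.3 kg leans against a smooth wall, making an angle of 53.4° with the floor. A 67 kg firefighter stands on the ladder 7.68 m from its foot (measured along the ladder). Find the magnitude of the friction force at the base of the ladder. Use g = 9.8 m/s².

Taking torques about the foot of the ladder:
Ladder weight 26.3×9.8 = 257.7 N acts at 4.38 m along the ladder; its horizontal arm is 4.38·cos53.4° = 2.611 m → τ = 672.9 N·m clockwise.
Firefighter: 67×9.8 = 656.6 N at 7.68 m → arm 4.579 m → τ = 3007 N·m clockwise.
Wall normal N acts horizontally at the top; its moment arm is the height L sinθ = 8.76·sin53.4° = 7.033 m, counterclockwise.
Balancing moments: N × 7.033 = 3680, giving N = 523 N.
ΣFx = 0: friction at the foot balances the wall's push, so f = N_wall = 523 N.

f ≈ 523 N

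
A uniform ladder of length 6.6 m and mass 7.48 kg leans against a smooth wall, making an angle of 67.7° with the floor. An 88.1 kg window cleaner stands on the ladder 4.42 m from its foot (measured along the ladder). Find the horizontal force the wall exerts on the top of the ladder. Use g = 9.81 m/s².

N_wall ≈ 252 N

Taking torques about the foot of the ladder:
Ladder weight 7.48×9.81 = 73.38 N acts at 3.3 m along the ladder; its horizontal arm is 3.3·cos67.7° = 1.252 m → τ = 91.87 N·m clockwise.
Window cleaner: 88.1×9.81 = 864.3 N at 4.42 m → arm 1.677 m → τ = 1449 N·m clockwise.
Wall normal N acts horizontally at the top; its moment arm is the height L sinθ = 6.6·sin67.7° = 6.106 m, counterclockwise.
For rotational equilibrium, N × 6.106 = 1541, so N = 252 N.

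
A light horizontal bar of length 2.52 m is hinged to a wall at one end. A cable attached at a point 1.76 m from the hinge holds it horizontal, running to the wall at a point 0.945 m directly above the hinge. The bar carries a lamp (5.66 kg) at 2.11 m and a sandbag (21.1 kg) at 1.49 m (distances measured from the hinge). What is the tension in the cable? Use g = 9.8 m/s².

T ≈ 511 N

Sum moments about the hinge (the unknown hinge reaction has zero arm there).
Lamp: 5.66 × 9.8 = 55.47 N down at 2.11 m → arm 2.11 m, τ = 55.47 × 2.11 = 117 N·m clockwise.
Sandbag: 21.1 × 9.8 = 206.8 N down at 1.49 m → arm 1.49 m, τ = 206.8 × 1.49 = 308.1 N·m clockwise.
Total clockwise load moment = 425.1 N·m.
The cable tension T acts at 1.76 m; only its component perpendicular to the bar, T sinθ, produces torque. sinθ = h/√(h²+d²) = 0.945/√(0.945²+1.76²) = 0.4731.
Setting net torque to zero: T × 1.76 × 0.4731 = 425.1 → T = 425.1 / 0.8327 = 511 N.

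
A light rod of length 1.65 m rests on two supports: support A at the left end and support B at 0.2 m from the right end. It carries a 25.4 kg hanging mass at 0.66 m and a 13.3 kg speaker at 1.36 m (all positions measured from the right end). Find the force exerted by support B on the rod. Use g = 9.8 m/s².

R_B ≈ 196 N

Take moments about support A.
Hanging mass: 25.4 × 9.8 = 248.9 N down at 0.66 m → arm 0.99 m, τ = 248.9 × 0.99 = 246.4 N·m clockwise.
Speaker: 13.3 × 9.8 = 130.3 N down at 1.36 m → arm 0.29 m, τ = 130.3 × 0.29 = 37.79 N·m clockwise.
Net load moment about support A = 284.2 N·m clockwise.
Reaction R at support B is upward at 0.2 m, arm 1.45 m → moment R × 1.45 counterclockwise.
Setting net torque to zero: R × 1.45 = 284.2 → R = 196 N.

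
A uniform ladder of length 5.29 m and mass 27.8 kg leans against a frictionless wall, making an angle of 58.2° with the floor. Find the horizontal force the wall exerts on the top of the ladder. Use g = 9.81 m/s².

N_wall ≈ 84.5 N

Take moments about the foot of the ladder.
Ladder weight 27.8×9.81 = 272.7 N acts at 2.645 m along the ladder; its horizontal arm is 2.645·cos58.2° = 1.394 m → τ = 380.1 N·m clockwise.
Wall normal N acts horizontally at the top; its moment arm is the height L sinθ = 5.29·sin58.2° = 4.496 m, counterclockwise.
Balancing moments: N × 4.496 = 380.1, giving N = 84.5 N.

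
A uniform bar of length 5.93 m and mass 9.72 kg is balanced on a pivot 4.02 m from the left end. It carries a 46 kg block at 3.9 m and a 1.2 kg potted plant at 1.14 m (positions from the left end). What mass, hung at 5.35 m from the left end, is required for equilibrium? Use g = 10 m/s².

m ≈ 14.5 kg

Taking torques about the pivot (at 4.02 m from the left end):
Beam weight: 9.72 × 10 = 97.2 N down at 2.965 m → arm 1.055 m, τ = 97.2 × 1.055 = 102.5 N·m counterclockwise.
Block: 46 × 10 = 460 N down at 3.9 m → arm 0.12 m, τ = 460 × 0.12 = 55.2 N·m counterclockwise.
Potted plant: 1.2 × 10 = 12 N down at 1.14 m → arm 2.88 m, τ = 12 × 2.88 = 34.56 N·m counterclockwise.
Net moment of known loads = 192.3 N·m counterclockwise.
An unknown mass m at 5.35 m has arm 1.33 m; its moment is m·g·1.33 clockwise.
Στ = 0 ⇒ m × 10 × 1.33 = 192.3 ⇒ m = 192.3 / (10 × 1.33) = 14.5 kg.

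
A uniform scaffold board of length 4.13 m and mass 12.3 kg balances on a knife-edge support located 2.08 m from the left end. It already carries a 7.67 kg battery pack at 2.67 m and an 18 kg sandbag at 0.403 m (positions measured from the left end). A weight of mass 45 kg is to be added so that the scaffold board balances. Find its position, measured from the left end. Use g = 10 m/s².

x ≈ 2.65 m from the left end

Take moments about the knife-edge support (at 2.08 m from the left end).
Beam weight: 12.3 × 10 = 123 N down at 2.065 m → arm 0.015 m, τ = 123 × 0.015 = 1.845 N·m counterclockwise.
Battery pack: 7.67 × 10 = 76.7 N down at 2.67 m → arm 0.59 m, τ = 76.7 × 0.59 = 45.25 N·m clockwise.
Sandbag: 18 × 10 = 180 N down at 0.403 m → arm 1.677 m, τ = 180 × 1.677 = 301.9 N·m counterclockwise.
Net moment of existing loads = 258.5 N·m counterclockwise.
The weight weighs 45 × 10 = 450 N and must supply an equal clockwise moment, so its lever arm about the knife-edge support is 258.5 / 450 = 0.574 m.
That puts it at 2.08 + 0.574 = 2.65 m from the left end.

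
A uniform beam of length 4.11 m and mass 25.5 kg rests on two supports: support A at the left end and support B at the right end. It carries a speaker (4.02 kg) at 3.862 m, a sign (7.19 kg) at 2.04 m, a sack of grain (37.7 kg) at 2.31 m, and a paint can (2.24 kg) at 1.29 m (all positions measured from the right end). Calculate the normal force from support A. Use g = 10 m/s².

R_A ≈ 420 N

Sum moments about support B (its reaction then has zero moment arm).
Beam weight: 25.5 × 10 = 255 N down at 2.055 m → arm 2.055 m, τ = 255 × 2.055 = 524 N·m counterclockwise.
Speaker: 4.02 × 10 = 40.2 N down at 3.862 m → arm 3.862 m, τ = 40.2 × 3.862 = 155.3 N·m counterclockwise.
Sign: 7.19 × 10 = 71.9 N down at 2.04 m → arm 2.04 m, τ = 71.9 × 2.04 = 146.7 N·m counterclockwise.
Sack of grain: 37.7 × 10 = 377 N down at 2.31 m → arm 2.31 m, τ = 377 × 2.31 = 870.9 N·m counterclockwise.
Paint can: 2.24 × 10 = 22.4 N down at 1.29 m → arm 1.29 m, τ = 22.4 × 1.29 = 28.9 N·m counterclockwise.
Net load moment about support B = 1726 N·m counterclockwise.
Reaction R at support A is upward at 4.11 m, arm 4.11 m → moment R × 4.11 clockwise.
Setting net torque to zero: R × 4.11 = 1726 → R = 420 N.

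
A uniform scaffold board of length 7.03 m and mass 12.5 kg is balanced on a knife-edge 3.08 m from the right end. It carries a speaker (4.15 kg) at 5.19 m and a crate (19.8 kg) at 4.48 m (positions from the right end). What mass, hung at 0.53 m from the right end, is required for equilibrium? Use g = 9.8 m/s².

Sum moments about the knife-edge (at 3.08 m from the right end) (the support reaction has zero arm there).
Beam weight: 12.5 × 9.8 = 122.5 N down at 3.515 m → arm 0.435 m, τ = 122.5 × 0.435 = 53.29 N·m counterclockwise.
Speaker: 4.15 × 9.8 = 40.67 N down at 5.19 m → arm 2.11 m, τ = 40.67 × 2.11 = 85.81 N·m counterclockwise.
Crate: 19.8 × 9.8 = 194 N down at 4.48 m → arm 1.4 m, τ = 194 × 1.4 = 271.6 N·m counterclockwise.
Net moment of known loads = 410.7 N·m counterclockwise.
An unknown mass m at 0.53 m has arm 2.55 m; its moment is m·g·2.55 clockwise.
Στ = 0 ⇒ m × 9.8 × 2.55 = 410.7 ⇒ m = 410.7 / (9.8 × 2.55) = 16.4 kg.

m ≈ 16.4 kg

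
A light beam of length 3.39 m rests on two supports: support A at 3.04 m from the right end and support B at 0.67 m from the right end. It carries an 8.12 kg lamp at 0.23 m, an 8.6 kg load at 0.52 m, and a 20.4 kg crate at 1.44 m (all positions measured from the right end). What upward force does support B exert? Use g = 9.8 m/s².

Choose support A as the axis so its reaction then has zero moment arm.
Lamp: 8.12 × 9.8 = 79.58 N down at 0.23 m → arm 2.81 m, τ = 79.58 × 2.81 = 223.6 N·m clockwise.
Load: 8.6 × 9.8 = 84.28 N down at 0.52 m → arm 2.52 m, τ = 84.28 × 2.52 = 212.4 N·m clockwise.
Crate: 20.4 × 9.8 = 199.9 N down at 1.44 m → arm 1.6 m, τ = 199.9 × 1.6 = 319.8 N·m clockwise.
Net load moment about support A = 755.8 N·m clockwise.
Reaction R at support B is upward at 0.67 m, arm 2.37 m → moment R × 2.37 counterclockwise.
For rotational equilibrium, R × 2.37 = 755.8, so R = 319 N.

R_B ≈ 319 N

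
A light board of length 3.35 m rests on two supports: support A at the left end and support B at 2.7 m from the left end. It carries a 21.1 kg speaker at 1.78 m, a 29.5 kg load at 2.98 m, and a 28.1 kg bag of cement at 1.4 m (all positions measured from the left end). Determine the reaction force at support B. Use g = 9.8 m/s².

R_B ≈ 598 N

Choose support A as the axis so its reaction then has zero moment arm.
Speaker: 21.1 × 9.8 = 206.8 N down at 1.78 m → arm 1.78 m, τ = 206.8 × 1.78 = 368.1 N·m clockwise.
Load: 29.5 × 9.8 = 289.1 N down at 2.98 m → arm 2.98 m, τ = 289.1 × 2.98 = 861.5 N·m clockwise.
Bag of cement: 28.1 × 9.8 = 275.4 N down at 1.4 m → arm 1.4 m, τ = 275.4 × 1.4 = 385.6 N·m clockwise.
Net load moment about support A = 1615 N·m clockwise.
Reaction R at support B is upward at 2.7 m, arm 2.7 m → moment R × 2.7 counterclockwise.
Setting net torque to zero: R × 2.7 = 1615 → R = 598 N.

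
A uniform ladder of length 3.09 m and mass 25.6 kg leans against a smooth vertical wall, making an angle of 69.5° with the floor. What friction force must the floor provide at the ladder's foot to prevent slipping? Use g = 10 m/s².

Take moments about the foot of the ladder.
Ladder weight 25.6×10 = 256 N acts at 1.545 m along the ladder; its horizontal arm is 1.545·cos69.5° = 0.5411 m → τ = 138.5 N·m clockwise.
Wall normal N acts horizontally at the top; its moment arm is the height L sinθ = 3.09·sin69.5° = 2.894 m, counterclockwise.
For rotational equilibrium, N × 2.894 = 138.5, so N = 47.9 N.
ΣFx = 0: friction at the foot balances the wall's push, so f = N_wall = 47.9 N.

f ≈ 47.9 N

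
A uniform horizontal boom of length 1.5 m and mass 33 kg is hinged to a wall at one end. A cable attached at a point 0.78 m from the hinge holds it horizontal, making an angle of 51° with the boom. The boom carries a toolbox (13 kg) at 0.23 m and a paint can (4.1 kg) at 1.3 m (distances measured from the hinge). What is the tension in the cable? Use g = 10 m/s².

Choose the hinge as the axis so the unknown hinge reaction has zero arm there.
Beam weight: 33 × 10 = 330 N down at 0.75 m → arm 0.75 m, τ = 330 × 0.75 = 247.5 N·m clockwise.
Toolbox: 13 × 10 = 130 N down at 0.23 m → arm 0.23 m, τ = 130 × 0.23 = 29.9 N·m clockwise.
Paint can: 4.1 × 10 = 41 N down at 1.3 m → arm 1.3 m, τ = 41 × 1.3 = 53.3 N·m clockwise.
Total clockwise load moment = 330.7 N·m.
The cable tension T acts at 0.78 m; only its component perpendicular to the boom, T sinθ, produces torque. sin 51° = 0.7771.
For rotational equilibrium, T × 0.78 × 0.7771 = 330.7, so T = 330.7 / 0.6061 = 546 N.

T ≈ 546 N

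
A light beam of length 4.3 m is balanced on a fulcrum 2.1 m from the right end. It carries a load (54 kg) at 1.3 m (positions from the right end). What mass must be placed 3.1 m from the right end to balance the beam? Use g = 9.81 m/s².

m ≈ 43.2 kg

About the fulcrum (at 2.1 m from the right end):
Load: 54 × 9.81 = 529.7 N down at 1.3 m → arm 0.8 m, τ = 529.7 × 0.8 = 423.8 N·m clockwise.
Net moment of known loads = 423.8 N·m clockwise.
An unknown mass m at 3.1 m has arm 1 m; its moment is m·g·1 counterclockwise.
For rotational equilibrium, m × 9.81 × 1 = 423.8, so m = 423.8 / (9.81 × 1) = 43.2 kg.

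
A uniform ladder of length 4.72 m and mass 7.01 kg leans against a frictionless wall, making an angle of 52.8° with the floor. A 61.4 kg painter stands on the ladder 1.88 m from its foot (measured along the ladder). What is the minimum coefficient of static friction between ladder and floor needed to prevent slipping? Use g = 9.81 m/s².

μ_min ≈ 0.31

Taking torques about the foot of the ladder:
Ladder weight 7.01×9.81 = 68.77 N acts at 2.36 m along the ladder; its horizontal arm is 2.36·cos52.8° = 1.427 m → τ = 98.13 N·m clockwise.
Painter: 61.4×9.81 = 602.3 N at 1.88 m → arm 1.137 m → τ = 684.8 N·m clockwise.
Wall normal N acts horizontally at the top; its moment arm is the height L sinθ = 4.72·sin52.8° = 3.76 m, counterclockwise.
For rotational equilibrium, N × 3.76 = 782.9, so N = 208.2 N.
ΣFx = 0 ⇒ f = N_wall = 208.2 N. ΣFy = 0 ⇒ N_floor = 671.1 N.
μ_min = f / N_floor = 208.2 / 671.1 = 0.31.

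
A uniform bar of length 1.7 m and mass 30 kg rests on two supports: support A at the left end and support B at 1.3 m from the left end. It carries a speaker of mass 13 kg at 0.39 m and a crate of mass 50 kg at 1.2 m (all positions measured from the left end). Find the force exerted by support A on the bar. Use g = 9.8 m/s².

Sum moments about support B (its reaction then has zero moment arm).
Beam weight: 30 × 9.8 = 294 N down at 0.85 m → arm 0.45 m, τ = 294 × 0.45 = 132.3 N·m counterclockwise.
Speaker: 13 × 9.8 = 127.4 N down at 0.39 m → arm 0.91 m, τ = 127.4 × 0.91 = 115.9 N·m counterclockwise.
Crate: 50 × 9.8 = 490 N down at 1.2 m → arm 0.1 m, τ = 490 × 0.1 = 49 N·m counterclockwise.
Net load moment about support B = 297.2 N·m counterclockwise.
Reaction R at support A is upward at 0 m, arm 1.3 m → moment R × 1.3 clockwise.
For rotational equilibrium, R × 1.3 = 297.2, so R = 229 N.

R_A ≈ 229 N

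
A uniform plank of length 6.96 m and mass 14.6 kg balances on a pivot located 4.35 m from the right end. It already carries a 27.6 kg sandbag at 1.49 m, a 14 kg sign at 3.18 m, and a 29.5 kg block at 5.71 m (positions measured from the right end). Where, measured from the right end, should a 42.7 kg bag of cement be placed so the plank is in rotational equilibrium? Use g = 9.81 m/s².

x ≈ 5.94 m from the right end

Taking torques about the pivot (at 4.35 m from the right end):
Beam weight: 14.6 × 9.81 = 143.2 N down at 3.48 m → arm 0.87 m, τ = 143.2 × 0.87 = 124.6 N·m clockwise.
Sandbag: 27.6 × 9.81 = 270.8 N down at 1.49 m → arm 2.86 m, τ = 270.8 × 2.86 = 774.5 N·m clockwise.
Sign: 14 × 9.81 = 137.3 N down at 3.18 m → arm 1.17 m, τ = 137.3 × 1.17 = 160.6 N·m clockwise.
Block: 29.5 × 9.81 = 289.4 N down at 5.71 m → arm 1.36 m, τ = 289.4 × 1.36 = 393.6 N·m counterclockwise.
Net moment of existing loads = 666.1 N·m clockwise.
The bag of cement weighs 42.7 × 9.81 = 418.9 N and must supply an equal counterclockwise moment, so its lever arm about the pivot is 666.1 / 418.9 = 1.59 m.
That puts it at 4.35 + 1.59 = 5.94 m from the right end.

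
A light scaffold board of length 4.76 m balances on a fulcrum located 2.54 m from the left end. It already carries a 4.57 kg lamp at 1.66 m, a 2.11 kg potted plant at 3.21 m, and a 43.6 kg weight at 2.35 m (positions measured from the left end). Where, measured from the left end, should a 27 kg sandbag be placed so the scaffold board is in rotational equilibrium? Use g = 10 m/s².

Sum moments about the fulcrum (at 2.54 m from the left end) (the support reaction has zero arm there).
Lamp: 4.57 × 10 = 45.7 N down at 1.66 m → arm 0.88 m, τ = 45.7 × 0.88 = 40.22 N·m counterclockwise.
Potted plant: 2.11 × 10 = 21.1 N down at 3.21 m → arm 0.67 m, τ = 21.1 × 0.67 = 14.14 N·m clockwise.
Weight: 43.6 × 10 = 436 N down at 2.35 m → arm 0.19 m, τ = 436 × 0.19 = 82.84 N·m counterclockwise.
Net moment of existing loads = 108.9 N·m counterclockwise.
The sandbag weighs 27 × 10 = 270 N and must supply an equal clockwise moment, so its lever arm about the fulcrum is 108.9 / 270 = 0.403 m.
That puts it at 2.54 + 0.403 = 2.94 m from the left end.

x ≈ 2.94 m from the left end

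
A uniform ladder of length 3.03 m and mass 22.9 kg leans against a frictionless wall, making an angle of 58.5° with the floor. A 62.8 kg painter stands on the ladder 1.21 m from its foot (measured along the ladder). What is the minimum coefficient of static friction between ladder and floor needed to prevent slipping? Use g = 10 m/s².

μ_min ≈ 0.261

Taking torques about the foot of the ladder:
Ladder weight 22.9×10 = 229 N acts at 1.515 m along the ladder; its horizontal arm is 1.515·cos58.5° = 0.7916 m → τ = 181.3 N·m clockwise.
Painter: 62.8×10 = 628 N at 1.21 m → arm 0.6322 m → τ = 397 N·m clockwise.
Wall normal N acts horizontally at the top; its moment arm is the height L sinθ = 3.03·sin58.5° = 2.583 m, counterclockwise.
Balancing moments: N × 2.583 = 578.3, giving N = 223.9 N.
ΣFx = 0 ⇒ f = N_wall = 223.9 N. ΣFy = 0 ⇒ N_floor = 857 N.
μ_min = f / N_floor = 223.9 / 857 = 0.261.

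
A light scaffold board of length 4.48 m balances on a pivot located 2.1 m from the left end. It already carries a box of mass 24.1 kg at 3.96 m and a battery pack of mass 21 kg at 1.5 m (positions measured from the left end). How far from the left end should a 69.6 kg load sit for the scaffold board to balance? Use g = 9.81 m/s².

x ≈ 1.64 m from the left end

Sum moments about the pivot (at 2.1 m from the left end) (the support reaction has zero arm there).
Box: 24.1 × 9.81 = 236.4 N down at 3.96 m → arm 1.86 m, τ = 236.4 × 1.86 = 439.7 N·m clockwise.
Battery pack: 21 × 9.81 = 206 N down at 1.5 m → arm 0.6 m, τ = 206 × 0.6 = 123.6 N·m counterclockwise.
Net moment of existing loads = 316.1 N·m clockwise.
The load weighs 69.6 × 9.81 = 682.8 N and must supply an equal counterclockwise moment, so its lever arm about the pivot is 316.1 / 682.8 = 0.463 m.
That puts it at 2.1 − 0.463 = 1.64 m from the left end.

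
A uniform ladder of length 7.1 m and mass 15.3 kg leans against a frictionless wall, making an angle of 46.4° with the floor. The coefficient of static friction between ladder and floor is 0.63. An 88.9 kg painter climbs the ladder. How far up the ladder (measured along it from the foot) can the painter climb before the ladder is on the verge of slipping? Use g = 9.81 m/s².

d ≈ 4.89 m

About the foot of the ladder:
Ladder weight 15.3×9.81 = 150.1 N acts at 3.55 m along the ladder; its horizontal arm is 3.55·cos46.4° = 2.448 m → τ = 367.4 N·m clockwise.
Painter weight 88.9×9.81 = 872.1 N at distance d → arm d·cos46.4° → τ = 872.1·d·0.6896 clockwise.
Wall normal N at the top has arm L sinθ = 5.142 m counterclockwise, so Στ = 0 gives N·5.142 = 367.4 + 601.4·d.
ΣFy = 0 ⇒ N_floor = 1022 N, so the maximum friction is μ_s·N_floor = 0.63×1022 = 643.9 N. ΣFx = 0 ⇒ N_wall = f, so at the slipping point N = 643.9 N.
Substituting: 643.9×5.142 = 367.4 + 601.4·d ⇒ d = (3311 − 367.4) / 601.4 = 4.89 m.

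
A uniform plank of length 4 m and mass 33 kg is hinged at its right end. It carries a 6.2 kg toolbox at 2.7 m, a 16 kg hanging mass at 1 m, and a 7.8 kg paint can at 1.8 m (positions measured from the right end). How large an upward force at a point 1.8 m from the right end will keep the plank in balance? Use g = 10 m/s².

F ≈ 627 N

Take moments about the right end.
Beam weight: 33 × 10 = 330 N down at 2 m → arm 2 m, τ = 330 × 2 = 660 N·m counterclockwise.
Toolbox: 6.2 × 10 = 62 N down at 2.7 m → arm 2.7 m, τ = 62 × 2.7 = 167.4 N·m counterclockwise.
Hanging mass: 16 × 10 = 160 N down at 1 m → arm 1 m, τ = 160 × 1 = 160 N·m counterclockwise.
Paint can: 7.8 × 10 = 78 N down at 1.8 m → arm 1.8 m, τ = 78 × 1.8 = 140.4 N·m counterclockwise.
Net moment of the loads = 1128 N·m counterclockwise.
The upward force F acts at a point 1.8 m from the right end, arm 1.8 m, giving F × 1.8 clockwise.
Balancing moments: F × 1.8 = 1128, giving F = 1128 / 1.8 = 627 N.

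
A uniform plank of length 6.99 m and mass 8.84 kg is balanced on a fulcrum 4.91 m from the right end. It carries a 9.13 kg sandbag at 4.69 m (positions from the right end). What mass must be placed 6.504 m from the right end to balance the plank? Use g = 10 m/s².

Choose the fulcrum (at 4.91 m from the right end) as the axis so the support reaction has zero arm there.
Beam weight: 8.84 × 10 = 88.4 N down at 3.495 m → arm 1.415 m, τ = 88.4 × 1.415 = 125.1 N·m clockwise.
Sandbag: 9.13 × 10 = 91.3 N down at 4.69 m → arm 0.22 m, τ = 91.3 × 0.22 = 20.09 N·m clockwise.
Net moment of known loads = 145.2 N·m clockwise.
An unknown mass m at 6.504 m has arm 1.594 m; its moment is m·g·1.594 counterclockwise.
Στ = 0 ⇒ m × 10 × 1.594 = 145.2 ⇒ m = 145.2 / (10 × 1.594) = 9.11 kg.

m ≈ 9.11 kg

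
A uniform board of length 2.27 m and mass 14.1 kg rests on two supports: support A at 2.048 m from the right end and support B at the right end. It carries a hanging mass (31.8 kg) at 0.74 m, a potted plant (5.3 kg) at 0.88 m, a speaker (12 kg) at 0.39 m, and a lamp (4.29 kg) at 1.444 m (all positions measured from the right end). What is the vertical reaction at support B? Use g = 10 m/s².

R_B ≈ 406 N

Taking torques about support A:
Beam weight: 14.1 × 10 = 141 N down at 1.135 m → arm 0.913 m, τ = 141 × 0.913 = 128.7 N·m clockwise.
Hanging mass: 31.8 × 10 = 318 N down at 0.74 m → arm 1.308 m, τ = 318 × 1.308 = 415.9 N·m clockwise.
Potted plant: 5.3 × 10 = 53 N down at 0.88 m → arm 1.168 m, τ = 53 × 1.168 = 61.9 N·m clockwise.
Speaker: 12 × 10 = 120 N down at 0.39 m → arm 1.658 m, τ = 120 × 1.658 = 199 N·m clockwise.
Lamp: 4.29 × 10 = 42.9 N down at 1.444 m → arm 0.604 m, τ = 42.9 × 0.604 = 25.91 N·m clockwise.
Net load moment about support A = 831.4 N·m clockwise.
Reaction R at support B is upward at 0 m, arm 2.048 m → moment R × 2.048 counterclockwise.
Balancing moments: R × 2.048 = 831.4, giving R = 406 N.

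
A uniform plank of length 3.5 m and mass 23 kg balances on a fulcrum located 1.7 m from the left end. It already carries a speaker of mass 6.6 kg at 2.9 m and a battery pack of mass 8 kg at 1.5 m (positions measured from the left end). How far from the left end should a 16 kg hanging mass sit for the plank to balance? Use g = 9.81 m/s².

x ≈ 1.23 m from the left end

About the fulcrum (at 1.7 m from the left end):
Beam weight: 23 × 9.81 = 225.6 N down at 1.75 m → arm 0.05 m, τ = 225.6 × 0.05 = 11.28 N·m clockwise.
Speaker: 6.6 × 9.81 = 64.75 N down at 2.9 m → arm 1.2 m, τ = 64.75 × 1.2 = 77.7 N·m clockwise.
Battery pack: 8 × 9.81 = 78.48 N down at 1.5 m → arm 0.2 m, τ = 78.48 × 0.2 = 15.7 N·m counterclockwise.
Net moment of existing loads = 73.28 N·m clockwise.
The hanging mass weighs 16 × 9.81 = 157 N and must supply an equal counterclockwise moment, so its lever arm about the fulcrum is 73.28 / 157 = 0.467 m.
That puts it at 1.7 − 0.467 = 1.23 m from the left end.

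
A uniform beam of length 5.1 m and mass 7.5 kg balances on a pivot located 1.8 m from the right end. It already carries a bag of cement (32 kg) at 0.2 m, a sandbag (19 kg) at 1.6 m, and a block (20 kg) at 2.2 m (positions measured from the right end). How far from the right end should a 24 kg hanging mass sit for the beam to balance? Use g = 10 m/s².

x ≈ 3.52 m from the right end

Taking torques about the pivot (at 1.8 m from the right end):
Beam weight: 7.5 × 10 = 75 N down at 2.55 m → arm 0.75 m, τ = 75 × 0.75 = 56.25 N·m counterclockwise.
Bag of cement: 32 × 10 = 320 N down at 0.2 m → arm 1.6 m, τ = 320 × 1.6 = 512 N·m clockwise.
Sandbag: 19 × 10 = 190 N down at 1.6 m → arm 0.2 m, τ = 190 × 0.2 = 38 N·m clockwise.
Block: 20 × 10 = 200 N down at 2.2 m → arm 0.4 m, τ = 200 × 0.4 = 80 N·m counterclockwise.
Net moment of existing loads = 413.8 N·m clockwise.
The hanging mass weighs 24 × 10 = 240 N and must supply an equal counterclockwise moment, so its lever arm about the pivot is 413.8 / 240 = 1.72 m.
That puts it at 1.8 + 1.72 = 3.52 m from the right end.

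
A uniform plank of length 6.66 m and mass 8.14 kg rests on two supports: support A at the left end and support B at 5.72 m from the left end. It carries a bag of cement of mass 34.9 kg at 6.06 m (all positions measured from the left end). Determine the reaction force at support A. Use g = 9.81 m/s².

Choose support B as the axis so its reaction then has zero moment arm.
Beam weight: 8.14 × 9.81 = 79.85 N down at 3.33 m → arm 2.39 m, τ = 79.85 × 2.39 = 190.8 N·m counterclockwise.
Bag of cement: 34.9 × 9.81 = 342.4 N down at 6.06 m → arm 0.34 m, τ = 342.4 × 0.34 = 116.4 N·m clockwise.
Net load moment about support B = 74.4 N·m counterclockwise.
Reaction R at support A is upward at 0 m, arm 5.72 m → moment R × 5.72 clockwise.
Στ = 0 ⇒ R × 5.72 = 74.4 ⇒ R = 13 N.

R_A ≈ 13 N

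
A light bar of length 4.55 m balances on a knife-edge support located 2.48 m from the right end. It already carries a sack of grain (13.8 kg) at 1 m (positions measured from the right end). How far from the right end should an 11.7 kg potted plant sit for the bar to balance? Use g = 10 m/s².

x ≈ 4.23 m from the right end

Choose the knife-edge support (at 2.48 m from the right end) as the axis so the support reaction has zero arm there.
Sack of grain: 13.8 × 10 = 138 N down at 1 m → arm 1.48 m, τ = 138 × 1.48 = 204.2 N·m clockwise.
Net moment of existing loads = 204.2 N·m clockwise.
The potted plant weighs 11.7 × 10 = 117 N and must supply an equal counterclockwise moment, so its lever arm about the knife-edge support is 204.2 / 117 = 1.75 m.
That puts it at 2.48 + 1.75 = 4.23 m from the right end.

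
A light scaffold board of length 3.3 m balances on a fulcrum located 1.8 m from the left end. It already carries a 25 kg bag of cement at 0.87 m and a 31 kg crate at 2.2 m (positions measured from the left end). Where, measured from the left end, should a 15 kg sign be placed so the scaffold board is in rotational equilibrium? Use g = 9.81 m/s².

Take moments about the fulcrum (at 1.8 m from the left end).
Bag of cement: 25 × 9.81 = 245.2 N down at 0.87 m → arm 0.93 m, τ = 245.2 × 0.93 = 228 N·m counterclockwise.
Crate: 31 × 9.81 = 304.1 N down at 2.2 m → arm 0.4 m, τ = 304.1 × 0.4 = 121.6 N·m clockwise.
Net moment of existing loads = 106.4 N·m counterclockwise.
The sign weighs 15 × 9.81 = 147.2 N and must supply an equal clockwise moment, so its lever arm about the fulcrum is 106.4 / 147.2 = 0.723 m.
That puts it at 1.8 + 0.723 = 2.52 m from the left end.

x ≈ 2.52 m from the left end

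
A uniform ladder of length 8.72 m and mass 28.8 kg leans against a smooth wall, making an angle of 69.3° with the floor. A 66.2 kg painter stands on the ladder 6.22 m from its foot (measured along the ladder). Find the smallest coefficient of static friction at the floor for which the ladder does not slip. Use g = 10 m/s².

Take moments about the foot of the ladder.
Ladder weight 28.8×10 = 288 N acts at 4.36 m along the ladder; its horizontal arm is 4.36·cos69.3° = 1.541 m → τ = 443.8 N·m clockwise.
Painter: 66.2×10 = 662 N at 6.22 m → arm 2.199 m → τ = 1456 N·m clockwise.
Wall normal N acts horizontally at the top; its moment arm is the height L sinθ = 8.72·sin69.3° = 8.157 m, counterclockwise.
Balancing moments: N × 8.157 = 1900, giving N = 232.9 N.
ΣFx = 0 ⇒ f = N_wall = 232.9 N. ΣFy = 0 ⇒ N_floor = 950 N.
μ_min = f / N_floor = 232.9 / 950 = 0.245.

μ_min ≈ 0.245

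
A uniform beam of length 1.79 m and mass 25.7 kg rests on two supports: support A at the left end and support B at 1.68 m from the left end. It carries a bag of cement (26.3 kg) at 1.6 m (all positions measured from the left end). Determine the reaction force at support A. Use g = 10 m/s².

R_A ≈ 133 N

Taking torques about support B:
Beam weight: 25.7 × 10 = 257 N down at 0.895 m → arm 0.785 m, τ = 257 × 0.785 = 201.7 N·m counterclockwise.
Bag of cement: 26.3 × 10 = 263 N down at 1.6 m → arm 0.08 m, τ = 263 × 0.08 = 21.04 N·m counterclockwise.
Net load moment about support B = 222.7 N·m counterclockwise.
Reaction R at support A is upward at 0 m, arm 1.68 m → moment R × 1.68 clockwise.
For rotational equilibrium, R × 1.68 = 222.7, so R = 133 N.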